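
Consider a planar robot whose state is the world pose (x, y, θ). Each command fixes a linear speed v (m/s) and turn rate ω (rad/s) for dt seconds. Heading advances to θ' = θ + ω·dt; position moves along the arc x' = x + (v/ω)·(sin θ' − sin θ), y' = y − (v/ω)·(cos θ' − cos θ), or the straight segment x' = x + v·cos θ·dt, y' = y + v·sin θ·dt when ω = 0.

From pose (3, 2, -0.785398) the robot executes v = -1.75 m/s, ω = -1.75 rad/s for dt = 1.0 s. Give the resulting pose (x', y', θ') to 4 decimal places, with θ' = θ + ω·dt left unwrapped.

θ' = -0.7854 + -1.75·1.0 = -2.5354
R = v/ω = -1.75/-1.75 = 1.0000
x' = 3 + 1.0000·(sin -2.5354 − sin -0.7854) = 3.1374
y' = 2 − 1.0000·(cos -2.5354 − cos -0.7854) = 3.5289

(3.1374, 3.5289, -2.5354)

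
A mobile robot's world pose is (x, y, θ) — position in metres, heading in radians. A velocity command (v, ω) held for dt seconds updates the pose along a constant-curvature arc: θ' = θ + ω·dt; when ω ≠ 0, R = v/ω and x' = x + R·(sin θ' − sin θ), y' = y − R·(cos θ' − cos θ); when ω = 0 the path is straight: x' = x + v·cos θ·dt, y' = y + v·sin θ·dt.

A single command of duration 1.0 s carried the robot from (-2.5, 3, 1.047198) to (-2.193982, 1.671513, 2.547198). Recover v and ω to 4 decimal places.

Δθ = 2.547198 − 1.047198 = 1.500000
ω = Δθ/dt = 1.500000/1.0 = 1.5000
R = −Δy/(cos θ' − cos θ) = -1.0000
v = R·ω = -1.0000·1.5000 = -1.5000

v = -1.5000, ω = 1.5000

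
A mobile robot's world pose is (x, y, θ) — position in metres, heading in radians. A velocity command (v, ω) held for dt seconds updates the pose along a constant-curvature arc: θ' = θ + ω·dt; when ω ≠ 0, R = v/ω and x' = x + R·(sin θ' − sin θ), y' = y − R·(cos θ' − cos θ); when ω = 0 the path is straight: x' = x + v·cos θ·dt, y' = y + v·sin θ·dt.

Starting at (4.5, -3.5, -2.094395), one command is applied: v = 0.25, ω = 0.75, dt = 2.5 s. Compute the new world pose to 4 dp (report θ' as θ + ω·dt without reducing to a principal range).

θ' = -2.0944 + 0.75·2.5 = -0.2194
R = v/ω = 0.25/0.75 = 0.3333
x' = 4.5 + 0.3333·(sin -0.2194 − sin -2.0944) = 4.7161
y' = -3.5 − 0.3333·(cos -0.2194 − cos -2.0944) = -3.9920

(4.7161, -3.9920, -0.2194)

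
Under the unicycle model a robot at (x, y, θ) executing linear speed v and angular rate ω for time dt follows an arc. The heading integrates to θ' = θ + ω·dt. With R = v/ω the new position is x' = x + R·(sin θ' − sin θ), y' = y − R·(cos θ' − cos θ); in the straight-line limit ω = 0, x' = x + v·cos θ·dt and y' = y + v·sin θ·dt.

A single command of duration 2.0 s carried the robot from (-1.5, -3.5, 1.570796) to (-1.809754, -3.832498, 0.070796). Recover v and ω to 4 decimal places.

v = -0.2500, ω = -0.7500

Δθ = 0.070796 − 1.570796 = -1.500000
ω = Δθ/dt = -1.500000/2.0 = -0.7500
R = −Δy/(cos θ' − cos θ) = 0.3333
v = R·ω = 0.3333·-0.7500 = -0.2500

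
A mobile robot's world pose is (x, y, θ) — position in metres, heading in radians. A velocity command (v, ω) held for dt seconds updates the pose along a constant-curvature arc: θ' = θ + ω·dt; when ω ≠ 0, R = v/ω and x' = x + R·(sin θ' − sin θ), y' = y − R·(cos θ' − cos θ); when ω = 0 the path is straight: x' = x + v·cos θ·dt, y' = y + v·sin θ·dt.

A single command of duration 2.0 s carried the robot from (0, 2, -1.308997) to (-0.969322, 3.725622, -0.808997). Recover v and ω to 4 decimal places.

Δθ = -0.808997 − -1.308997 = 0.500000
ω = Δθ/dt = 0.500000/2.0 = 0.2500
R = −Δy/(cos θ' − cos θ) = -4.0000
v = R·ω = -4.0000·0.2500 = -1.0000

v = -1.0000, ω = 0.2500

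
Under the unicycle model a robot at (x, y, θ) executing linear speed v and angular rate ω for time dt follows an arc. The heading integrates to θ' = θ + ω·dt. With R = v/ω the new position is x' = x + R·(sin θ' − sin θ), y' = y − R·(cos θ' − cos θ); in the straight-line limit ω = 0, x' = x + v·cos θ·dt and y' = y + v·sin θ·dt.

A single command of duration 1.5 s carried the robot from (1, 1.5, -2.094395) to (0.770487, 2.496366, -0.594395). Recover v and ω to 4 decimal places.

Δθ = -0.594395 − -2.094395 = 1.500000
ω = Δθ/dt = 1.500000/1.5 = 1.0000
R = −Δy/(cos θ' − cos θ) = -0.7500
v = R·ω = -0.7500·1.0000 = -0.7500

v = -0.7500, ω = 1.0000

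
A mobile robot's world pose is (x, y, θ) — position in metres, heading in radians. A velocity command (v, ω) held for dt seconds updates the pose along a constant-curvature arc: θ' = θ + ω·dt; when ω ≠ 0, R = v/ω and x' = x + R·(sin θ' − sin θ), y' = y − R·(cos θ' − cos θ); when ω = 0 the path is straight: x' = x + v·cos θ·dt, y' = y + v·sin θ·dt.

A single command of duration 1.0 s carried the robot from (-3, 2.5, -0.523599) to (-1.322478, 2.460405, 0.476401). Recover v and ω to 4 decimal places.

v = 1.7500, ω = 1.0000

Δθ = 0.476401 − -0.523599 = 1.000000
ω = Δθ/dt = 1.000000/1.0 = 1.0000
R = Δx/(sin θ' − sin θ) = 1.7500
v = R·ω = 1.7500·1.0000 = 1.7500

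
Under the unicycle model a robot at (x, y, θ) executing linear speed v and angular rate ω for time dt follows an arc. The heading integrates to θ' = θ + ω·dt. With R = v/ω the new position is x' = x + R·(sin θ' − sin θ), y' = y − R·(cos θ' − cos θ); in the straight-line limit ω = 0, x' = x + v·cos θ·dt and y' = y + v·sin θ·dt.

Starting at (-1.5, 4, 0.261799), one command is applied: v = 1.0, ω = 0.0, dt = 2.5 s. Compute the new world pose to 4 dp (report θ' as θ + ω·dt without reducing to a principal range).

(0.9148, 4.6470, 0.2618)

θ' = 0.2618 + 0.0·2.5 = 0.2618
ω = 0 → straight: x' = -1.5 + 1.0·cos(0.2618)·2.5 = 0.9148
y' = 4 + 1.0·sin(0.2618)·2.5 = 4.6470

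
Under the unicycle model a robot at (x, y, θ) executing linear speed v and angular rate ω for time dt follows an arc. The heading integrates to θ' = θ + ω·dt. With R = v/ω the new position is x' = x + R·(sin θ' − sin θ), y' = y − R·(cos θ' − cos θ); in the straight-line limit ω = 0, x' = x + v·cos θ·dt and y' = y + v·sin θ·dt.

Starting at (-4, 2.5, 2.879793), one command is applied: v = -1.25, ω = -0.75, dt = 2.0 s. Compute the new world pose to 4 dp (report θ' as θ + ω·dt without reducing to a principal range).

θ' = 2.8798 + -0.75·2.0 = 1.3798
R = v/ω = -1.25/-0.75 = 1.6667
x' = -4 + 1.6667·(sin 1.3798 − sin 2.8798) = -2.7950
y' = 2.5 − 1.6667·(cos 1.3798 − cos 2.8798) = 0.5737

(-2.7950, 0.5737, 1.3798)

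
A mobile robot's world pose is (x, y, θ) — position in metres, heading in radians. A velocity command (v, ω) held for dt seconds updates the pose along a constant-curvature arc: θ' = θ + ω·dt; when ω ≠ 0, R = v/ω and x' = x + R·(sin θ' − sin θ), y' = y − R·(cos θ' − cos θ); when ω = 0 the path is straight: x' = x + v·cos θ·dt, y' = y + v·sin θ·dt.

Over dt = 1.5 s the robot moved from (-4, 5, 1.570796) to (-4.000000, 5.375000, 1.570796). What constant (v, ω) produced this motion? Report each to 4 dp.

Δθ = 1.570796 − 1.570796 = 0.000000
ω = Δθ/dt = 0.000000/1.5 = 0.0000
ω = 0 → v = (Δx·cos θ + Δy·sin θ)/dt = 0.2500

v = 0.2500, ω = 0.0000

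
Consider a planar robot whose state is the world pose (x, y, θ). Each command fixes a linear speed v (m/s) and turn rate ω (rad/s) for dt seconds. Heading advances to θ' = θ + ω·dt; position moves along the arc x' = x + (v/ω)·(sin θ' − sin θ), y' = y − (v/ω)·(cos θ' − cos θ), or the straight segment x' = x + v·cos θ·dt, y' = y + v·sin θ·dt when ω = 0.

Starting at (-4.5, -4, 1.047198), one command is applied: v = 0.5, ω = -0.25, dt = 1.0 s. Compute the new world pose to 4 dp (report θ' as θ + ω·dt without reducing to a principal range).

θ' = 1.0472 + -0.25·1.0 = 0.7972
R = v/ω = 0.5/-0.25 = -2.0000
x' = -4.5 + -2.0000·(sin 0.7972 − sin 1.0472) = -4.1988
y' = -4 − -2.0000·(cos 0.7972 − cos 1.0472) = -3.6026

(-4.1988, -3.6026, 0.7972)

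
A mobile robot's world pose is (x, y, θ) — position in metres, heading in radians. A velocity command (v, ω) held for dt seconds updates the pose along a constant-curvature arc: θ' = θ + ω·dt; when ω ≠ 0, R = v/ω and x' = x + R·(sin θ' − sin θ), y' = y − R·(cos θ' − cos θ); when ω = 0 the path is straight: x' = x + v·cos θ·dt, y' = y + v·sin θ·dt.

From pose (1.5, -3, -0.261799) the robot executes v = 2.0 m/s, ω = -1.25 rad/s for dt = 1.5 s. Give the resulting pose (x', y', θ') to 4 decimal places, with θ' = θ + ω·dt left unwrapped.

θ' = -0.2618 + -1.25·1.5 = -2.1368
R = v/ω = 2.0/-1.25 = -1.6000
x' = 1.5 + -1.6000·(sin -2.1368 − sin -0.2618) = 2.4364
y' = -3 − -1.6000·(cos -2.1368 − cos -0.2618) = -5.4035

(2.4364, -5.4035, -2.1368)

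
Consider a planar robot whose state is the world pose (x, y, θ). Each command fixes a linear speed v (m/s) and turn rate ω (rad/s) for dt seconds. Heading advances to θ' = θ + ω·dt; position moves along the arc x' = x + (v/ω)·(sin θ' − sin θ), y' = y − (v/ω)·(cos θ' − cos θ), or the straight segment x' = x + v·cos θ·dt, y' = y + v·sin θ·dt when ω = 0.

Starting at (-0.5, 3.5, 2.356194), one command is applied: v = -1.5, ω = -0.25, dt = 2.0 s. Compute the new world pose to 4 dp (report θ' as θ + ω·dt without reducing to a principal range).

(1.0147, 0.9466, 1.8562)

θ' = 2.3562 + -0.25·2.0 = 1.8562
R = v/ω = -1.5/-0.25 = 6.0000
x' = -0.5 + 6.0000·(sin 1.8562 − sin 2.3562) = 1.0147
y' = 3.5 − 6.0000·(cos 1.8562 − cos 2.3562) = 0.9466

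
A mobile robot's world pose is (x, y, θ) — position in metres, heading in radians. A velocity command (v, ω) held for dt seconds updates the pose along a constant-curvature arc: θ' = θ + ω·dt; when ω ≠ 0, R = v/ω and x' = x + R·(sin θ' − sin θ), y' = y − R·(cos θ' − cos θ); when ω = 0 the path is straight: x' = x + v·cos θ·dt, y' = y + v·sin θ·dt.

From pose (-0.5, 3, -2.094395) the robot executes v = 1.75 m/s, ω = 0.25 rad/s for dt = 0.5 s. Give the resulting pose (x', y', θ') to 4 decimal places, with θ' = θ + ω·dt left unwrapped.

(-0.8891, 2.2169, -1.9694)

θ' = -2.0944 + 0.25·0.5 = -1.9694
R = v/ω = 1.75/0.25 = 7.0000
x' = -0.5 + 7.0000·(sin -1.9694 − sin -2.0944) = -0.8891
y' = 3 − 7.0000·(cos -1.9694 − cos -2.0944) = 2.2169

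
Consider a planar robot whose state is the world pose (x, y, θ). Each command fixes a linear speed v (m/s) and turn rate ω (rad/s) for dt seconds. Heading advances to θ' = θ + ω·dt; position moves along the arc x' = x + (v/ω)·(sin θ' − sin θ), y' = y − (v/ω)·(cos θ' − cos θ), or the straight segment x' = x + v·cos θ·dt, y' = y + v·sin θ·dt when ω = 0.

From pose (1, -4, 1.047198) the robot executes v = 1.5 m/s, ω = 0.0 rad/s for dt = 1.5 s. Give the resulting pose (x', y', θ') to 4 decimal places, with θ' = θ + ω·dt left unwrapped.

θ' = 1.0472 + 0.0·1.5 = 1.0472
ω = 0 → straight: x' = 1 + 1.5·cos(1.0472)·1.5 = 2.1250
y' = -4 + 1.5·sin(1.0472)·1.5 = -2.0514

(2.1250, -2.0514, 1.0472)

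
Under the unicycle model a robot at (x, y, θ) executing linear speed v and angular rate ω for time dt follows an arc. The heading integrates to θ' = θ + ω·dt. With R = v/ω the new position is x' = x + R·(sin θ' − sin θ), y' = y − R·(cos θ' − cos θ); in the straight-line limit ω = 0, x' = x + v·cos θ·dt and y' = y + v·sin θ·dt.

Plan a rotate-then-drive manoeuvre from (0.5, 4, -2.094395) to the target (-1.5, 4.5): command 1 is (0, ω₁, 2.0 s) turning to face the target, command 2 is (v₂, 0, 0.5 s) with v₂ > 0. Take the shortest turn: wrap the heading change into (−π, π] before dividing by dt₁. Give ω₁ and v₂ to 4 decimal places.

ω₁ = -0.6461, v₂ = 4.1231

heading to target = atan2(4.5−4, -1.5−0.5) = 2.8966
Δθ = wrap(2.8966 − -2.0944) = -1.2922; ω₁ = Δθ/dt₁ = -0.6461
distance = √((-1.5−0.5)² + (4.5−4)²) = 2.0616; v₂ = distance/dt₂ = 4.1231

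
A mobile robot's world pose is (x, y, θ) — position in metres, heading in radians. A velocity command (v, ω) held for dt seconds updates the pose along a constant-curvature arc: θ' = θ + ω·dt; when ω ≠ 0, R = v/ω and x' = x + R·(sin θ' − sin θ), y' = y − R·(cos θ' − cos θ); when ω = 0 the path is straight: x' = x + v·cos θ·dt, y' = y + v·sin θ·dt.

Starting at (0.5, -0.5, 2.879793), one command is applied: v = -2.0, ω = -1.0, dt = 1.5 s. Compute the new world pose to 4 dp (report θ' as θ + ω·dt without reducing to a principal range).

(1.9460, -2.8115, 1.3798)

θ' = 2.8798 + -1.0·1.5 = 1.3798
R = v/ω = -2.0/-1.0 = 2.0000
x' = 0.5 + 2.0000·(sin 1.3798 − sin 2.8798) = 1.9460
y' = -0.5 − 2.0000·(cos 1.3798 − cos 2.8798) = -2.8115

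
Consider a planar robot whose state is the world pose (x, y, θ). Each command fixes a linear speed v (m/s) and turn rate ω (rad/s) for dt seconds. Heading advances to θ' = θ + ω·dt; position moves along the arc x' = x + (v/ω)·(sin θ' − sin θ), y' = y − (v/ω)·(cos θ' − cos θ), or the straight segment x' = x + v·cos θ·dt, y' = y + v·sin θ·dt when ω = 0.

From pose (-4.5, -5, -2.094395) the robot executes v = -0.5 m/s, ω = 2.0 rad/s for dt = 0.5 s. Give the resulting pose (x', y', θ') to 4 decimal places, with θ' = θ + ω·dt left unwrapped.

(-4.4943, -4.7604, -1.0944)

θ' = -2.0944 + 2.0·0.5 = -1.0944
R = v/ω = -0.5/2.0 = -0.2500
x' = -4.5 + -0.2500·(sin -1.0944 − sin -2.0944) = -4.4943
y' = -5 − -0.2500·(cos -1.0944 − cos -2.0944) = -4.7604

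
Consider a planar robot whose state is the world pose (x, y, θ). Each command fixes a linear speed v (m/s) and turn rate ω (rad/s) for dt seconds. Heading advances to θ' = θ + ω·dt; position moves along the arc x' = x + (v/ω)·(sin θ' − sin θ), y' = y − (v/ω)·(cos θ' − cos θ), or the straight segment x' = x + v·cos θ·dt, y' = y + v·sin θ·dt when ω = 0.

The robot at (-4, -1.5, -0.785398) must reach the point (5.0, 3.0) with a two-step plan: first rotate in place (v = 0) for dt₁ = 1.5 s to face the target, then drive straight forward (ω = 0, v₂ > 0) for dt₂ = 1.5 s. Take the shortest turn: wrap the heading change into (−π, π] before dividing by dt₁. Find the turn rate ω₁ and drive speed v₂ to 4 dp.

ω₁ = 0.8327, v₂ = 6.7082

heading to target = atan2(3−-1.5, 5−-4) = 0.4636
Δθ = wrap(0.4636 − -0.7854) = 1.2490; ω₁ = Δθ/dt₁ = 0.8327
distance = √((5−-4)² + (3−-1.5)²) = 10.0623; v₂ = distance/dt₂ = 6.7082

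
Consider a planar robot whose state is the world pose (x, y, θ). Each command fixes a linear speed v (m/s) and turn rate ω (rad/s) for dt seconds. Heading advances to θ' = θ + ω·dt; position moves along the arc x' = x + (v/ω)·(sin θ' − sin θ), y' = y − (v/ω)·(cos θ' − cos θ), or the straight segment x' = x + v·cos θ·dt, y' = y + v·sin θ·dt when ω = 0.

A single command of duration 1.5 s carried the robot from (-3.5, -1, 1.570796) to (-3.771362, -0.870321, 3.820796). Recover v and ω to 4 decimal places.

v = 0.2500, ω = 1.5000

Δθ = 3.820796 − 1.570796 = 2.250000
ω = Δθ/dt = 2.250000/1.5 = 1.5000
R = Δx/(sin θ' − sin θ) = 0.1667
v = R·ω = 0.1667·1.5000 = 0.2500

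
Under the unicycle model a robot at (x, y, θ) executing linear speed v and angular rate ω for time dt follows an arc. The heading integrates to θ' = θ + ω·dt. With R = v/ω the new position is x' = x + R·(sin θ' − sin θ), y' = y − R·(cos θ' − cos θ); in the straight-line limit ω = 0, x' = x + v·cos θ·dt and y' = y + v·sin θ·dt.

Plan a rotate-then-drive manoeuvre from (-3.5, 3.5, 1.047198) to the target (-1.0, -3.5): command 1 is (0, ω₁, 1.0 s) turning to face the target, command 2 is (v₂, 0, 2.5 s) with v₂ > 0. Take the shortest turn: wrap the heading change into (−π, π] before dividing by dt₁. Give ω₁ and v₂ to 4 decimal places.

heading to target = atan2(-3.5−3.5, -1−-3.5) = -1.2278
Δθ = wrap(-1.2278 − 1.0472) = -2.2750; ω₁ = Δθ/dt₁ = -2.2750
distance = √((-1−-3.5)² + (-3.5−3.5)²) = 7.4330; v₂ = distance/dt₂ = 2.9732

ω₁ = -2.2750, v₂ = 2.9732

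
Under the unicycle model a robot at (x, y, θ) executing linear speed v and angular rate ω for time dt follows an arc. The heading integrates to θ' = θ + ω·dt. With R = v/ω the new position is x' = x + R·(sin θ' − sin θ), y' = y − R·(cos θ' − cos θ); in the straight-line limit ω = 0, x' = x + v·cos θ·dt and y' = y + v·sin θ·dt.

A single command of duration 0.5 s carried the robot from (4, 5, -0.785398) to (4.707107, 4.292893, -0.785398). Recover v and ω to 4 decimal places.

v = 2.0000, ω = 0.0000

Δθ = -0.785398 − -0.785398 = 0.000000
ω = Δθ/dt = 0.000000/0.5 = 0.0000
ω = 0 → v = (Δx·cos θ + Δy·sin θ)/dt = 2.0000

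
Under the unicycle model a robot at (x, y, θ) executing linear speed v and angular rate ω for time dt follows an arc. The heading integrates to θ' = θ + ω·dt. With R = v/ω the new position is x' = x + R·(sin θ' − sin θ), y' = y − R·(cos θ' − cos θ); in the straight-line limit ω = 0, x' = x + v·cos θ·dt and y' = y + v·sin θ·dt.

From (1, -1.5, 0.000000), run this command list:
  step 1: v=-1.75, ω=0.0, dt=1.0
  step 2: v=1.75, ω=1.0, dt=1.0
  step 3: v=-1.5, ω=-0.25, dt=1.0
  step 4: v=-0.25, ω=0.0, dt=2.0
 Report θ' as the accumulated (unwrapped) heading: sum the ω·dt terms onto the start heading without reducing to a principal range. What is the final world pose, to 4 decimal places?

(-0.6023, -2.1847, 0.7500)

step 1: θ'=0.0000 (straight) → pose (-0.7500, -1.5000, 0.0000)
step 2: θ'=1.0000 (R=1.7500) → pose (0.7226, -0.6955, 1.0000)
step 3: θ'=0.7500 (R=6.0000) → pose (-0.2364, -1.8438, 0.7500)
step 4: θ'=0.7500 (straight) → pose (-0.6023, -2.1847, 0.7500)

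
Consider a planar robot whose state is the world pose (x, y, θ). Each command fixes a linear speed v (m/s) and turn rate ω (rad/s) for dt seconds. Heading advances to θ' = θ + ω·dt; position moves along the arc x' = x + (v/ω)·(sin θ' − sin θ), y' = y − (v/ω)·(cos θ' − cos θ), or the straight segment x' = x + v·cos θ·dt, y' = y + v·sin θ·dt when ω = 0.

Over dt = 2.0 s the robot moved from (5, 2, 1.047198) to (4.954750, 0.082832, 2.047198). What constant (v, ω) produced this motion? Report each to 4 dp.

v = -1.0000, ω = 0.5000

Δθ = 2.047198 − 1.047198 = 1.000000
ω = Δθ/dt = 1.000000/2.0 = 0.5000
R = −Δy/(cos θ' − cos θ) = -2.0000
v = R·ω = -2.0000·0.5000 = -1.0000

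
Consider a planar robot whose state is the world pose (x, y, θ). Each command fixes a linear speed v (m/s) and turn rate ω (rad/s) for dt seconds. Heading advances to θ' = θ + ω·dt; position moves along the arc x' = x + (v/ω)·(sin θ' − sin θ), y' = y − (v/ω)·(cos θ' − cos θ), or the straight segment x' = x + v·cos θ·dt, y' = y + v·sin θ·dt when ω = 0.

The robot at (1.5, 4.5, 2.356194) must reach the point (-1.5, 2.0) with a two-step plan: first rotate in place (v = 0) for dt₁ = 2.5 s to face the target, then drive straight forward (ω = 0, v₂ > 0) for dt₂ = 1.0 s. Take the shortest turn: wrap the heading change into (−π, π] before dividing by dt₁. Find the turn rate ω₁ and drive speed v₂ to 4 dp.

heading to target = atan2(2−4.5, -1.5−1.5) = -2.4469
Δθ = wrap(-2.4469 − 2.3562) = 1.4801; ω₁ = Δθ/dt₁ = 0.5921
distance = √((-1.5−1.5)² + (2−4.5)²) = 3.9051; v₂ = distance/dt₂ = 3.9051

ω₁ = 0.5921, v₂ = 3.9051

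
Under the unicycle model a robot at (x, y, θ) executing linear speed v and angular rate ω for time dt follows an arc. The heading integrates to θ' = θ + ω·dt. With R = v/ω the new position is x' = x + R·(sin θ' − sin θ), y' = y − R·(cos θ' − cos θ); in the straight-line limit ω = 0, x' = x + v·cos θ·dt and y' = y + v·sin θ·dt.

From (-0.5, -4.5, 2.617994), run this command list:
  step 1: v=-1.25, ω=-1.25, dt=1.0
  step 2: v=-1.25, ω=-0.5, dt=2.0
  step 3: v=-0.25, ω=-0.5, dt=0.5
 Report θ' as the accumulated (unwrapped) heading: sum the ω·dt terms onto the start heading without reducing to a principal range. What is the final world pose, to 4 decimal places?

step 1: θ'=1.3680 (R=1.0000) → pose (-0.0205, -5.5674, 1.3680)
step 2: θ'=0.3680 (R=2.5000) → pose (-1.5699, -7.3965, 0.3680)
step 3: θ'=0.1180 (R=0.5000) → pose (-1.6909, -7.4265, 0.1180)

(-1.6909, -7.4265, 0.1180)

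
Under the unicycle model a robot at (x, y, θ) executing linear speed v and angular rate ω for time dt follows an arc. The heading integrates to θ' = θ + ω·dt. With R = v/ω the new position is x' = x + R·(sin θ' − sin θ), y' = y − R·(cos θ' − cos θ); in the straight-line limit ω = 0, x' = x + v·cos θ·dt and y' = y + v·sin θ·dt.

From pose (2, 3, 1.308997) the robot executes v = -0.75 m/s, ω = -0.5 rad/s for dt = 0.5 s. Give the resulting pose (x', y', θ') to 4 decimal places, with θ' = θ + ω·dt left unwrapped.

(1.8589, 2.6536, 1.0590)

θ' = 1.3090 + -0.5·0.5 = 1.0590
R = v/ω = -0.75/-0.5 = 1.5000
x' = 2 + 1.5000·(sin 1.0590 − sin 1.3090) = 1.8589
y' = 3 − 1.5000·(cos 1.0590 − cos 1.3090) = 2.6536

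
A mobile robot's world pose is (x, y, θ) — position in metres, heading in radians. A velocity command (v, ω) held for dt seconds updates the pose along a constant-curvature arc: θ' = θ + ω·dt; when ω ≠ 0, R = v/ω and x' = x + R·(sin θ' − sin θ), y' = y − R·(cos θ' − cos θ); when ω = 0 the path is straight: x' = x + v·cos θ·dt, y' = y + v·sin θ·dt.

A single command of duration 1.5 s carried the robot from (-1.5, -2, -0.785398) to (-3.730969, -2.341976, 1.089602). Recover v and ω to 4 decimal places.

v = -1.7500, ω = 1.2500

Δθ = 1.089602 − -0.785398 = 1.875000
ω = Δθ/dt = 1.875000/1.5 = 1.2500
R = Δx/(sin θ' − sin θ) = -1.4000
v = R·ω = -1.4000·1.2500 = -1.7500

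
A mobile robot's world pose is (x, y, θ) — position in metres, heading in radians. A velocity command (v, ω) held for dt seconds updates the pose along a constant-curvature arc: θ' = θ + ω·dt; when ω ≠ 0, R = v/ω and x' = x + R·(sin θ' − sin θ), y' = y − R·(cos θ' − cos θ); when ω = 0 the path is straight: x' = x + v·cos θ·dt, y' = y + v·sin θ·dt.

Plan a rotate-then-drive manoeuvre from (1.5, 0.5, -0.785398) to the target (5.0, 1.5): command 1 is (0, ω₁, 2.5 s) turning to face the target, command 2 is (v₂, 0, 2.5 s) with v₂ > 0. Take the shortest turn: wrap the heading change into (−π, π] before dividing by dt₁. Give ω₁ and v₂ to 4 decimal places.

heading to target = atan2(1.5−0.5, 5−1.5) = 0.2783
Δθ = wrap(0.2783 − -0.7854) = 1.0637; ω₁ = Δθ/dt₁ = 0.4255
distance = √((5−1.5)² + (1.5−0.5)²) = 3.6401; v₂ = distance/dt₂ = 1.4560

ω₁ = 0.4255, v₂ = 1.4560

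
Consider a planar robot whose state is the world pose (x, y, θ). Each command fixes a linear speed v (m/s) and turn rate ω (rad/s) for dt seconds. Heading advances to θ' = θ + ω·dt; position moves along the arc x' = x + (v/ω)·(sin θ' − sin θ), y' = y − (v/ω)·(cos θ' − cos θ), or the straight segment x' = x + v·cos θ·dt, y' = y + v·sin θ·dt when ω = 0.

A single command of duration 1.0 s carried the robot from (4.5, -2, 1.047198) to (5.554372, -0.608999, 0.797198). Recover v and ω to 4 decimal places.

v = 1.7500, ω = -0.2500

Δθ = 0.797198 − 1.047198 = -0.250000
ω = Δθ/dt = -0.250000/1.0 = -0.2500
R = −Δy/(cos θ' − cos θ) = -7.0000
v = R·ω = -7.0000·-0.2500 = 1.7500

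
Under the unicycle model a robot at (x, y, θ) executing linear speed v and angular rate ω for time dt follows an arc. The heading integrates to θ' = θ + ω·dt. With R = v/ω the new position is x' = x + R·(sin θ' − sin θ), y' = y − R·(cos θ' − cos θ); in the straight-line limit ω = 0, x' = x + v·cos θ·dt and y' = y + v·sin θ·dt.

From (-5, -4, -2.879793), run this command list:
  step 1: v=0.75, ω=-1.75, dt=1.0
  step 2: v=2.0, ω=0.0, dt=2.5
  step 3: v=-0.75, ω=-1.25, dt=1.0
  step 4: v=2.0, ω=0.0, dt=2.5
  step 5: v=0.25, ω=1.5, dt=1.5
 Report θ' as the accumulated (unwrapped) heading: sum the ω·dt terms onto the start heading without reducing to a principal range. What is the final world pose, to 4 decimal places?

(-1.7016, 3.0234, -3.6298)

step 1: θ'=-4.6298 (R=-0.4286) → pose (-5.5380, -3.6214, -4.6298)
step 2: θ'=-4.6298 (straight) → pose (-5.9505, 1.3616, -4.6298)
step 3: θ'=-5.8798 (R=0.6000) → pose (-6.3130, 0.7602, -5.8798)
step 4: θ'=-5.8798 (straight) → pose (-1.7143, 2.7229, -5.8798)
step 5: θ'=-3.6298 (R=0.1667) → pose (-1.7016, 3.0234, -3.6298)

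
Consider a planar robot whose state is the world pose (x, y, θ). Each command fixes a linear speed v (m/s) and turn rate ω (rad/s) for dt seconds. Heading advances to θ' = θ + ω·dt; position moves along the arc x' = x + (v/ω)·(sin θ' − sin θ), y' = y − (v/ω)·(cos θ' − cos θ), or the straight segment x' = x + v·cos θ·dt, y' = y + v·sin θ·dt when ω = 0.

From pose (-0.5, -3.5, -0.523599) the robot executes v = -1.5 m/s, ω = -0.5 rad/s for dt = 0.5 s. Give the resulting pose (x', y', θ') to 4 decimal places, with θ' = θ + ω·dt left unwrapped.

(-1.0961, -3.0481, -0.7736)

θ' = -0.5236 + -0.5·0.5 = -0.7736
R = v/ω = -1.5/-0.5 = 3.0000
x' = -0.5 + 3.0000·(sin -0.7736 − sin -0.5236) = -1.0961
y' = -3.5 − 3.0000·(cos -0.7736 − cos -0.5236) = -3.0481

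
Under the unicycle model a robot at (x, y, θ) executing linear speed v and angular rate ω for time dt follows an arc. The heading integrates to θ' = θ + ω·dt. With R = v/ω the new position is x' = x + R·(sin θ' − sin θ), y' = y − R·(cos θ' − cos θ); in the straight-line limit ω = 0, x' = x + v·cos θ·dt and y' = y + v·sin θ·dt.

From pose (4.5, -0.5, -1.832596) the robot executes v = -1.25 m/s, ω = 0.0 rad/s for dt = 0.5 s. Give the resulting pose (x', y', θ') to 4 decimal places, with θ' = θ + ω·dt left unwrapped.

(4.6618, 0.1037, -1.8326)

θ' = -1.8326 + 0.0·0.5 = -1.8326
ω = 0 → straight: x' = 4.5 + -1.25·cos(-1.8326)·0.5 = 4.6618
y' = -0.5 + -1.25·sin(-1.8326)·0.5 = 0.1037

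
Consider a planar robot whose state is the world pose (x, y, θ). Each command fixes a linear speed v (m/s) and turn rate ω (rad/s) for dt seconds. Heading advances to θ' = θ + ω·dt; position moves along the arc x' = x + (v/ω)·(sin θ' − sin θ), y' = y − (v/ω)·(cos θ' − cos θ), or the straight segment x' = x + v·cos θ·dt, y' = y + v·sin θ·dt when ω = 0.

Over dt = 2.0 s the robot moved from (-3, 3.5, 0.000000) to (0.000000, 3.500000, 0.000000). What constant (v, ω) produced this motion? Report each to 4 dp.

Δθ = 0.000000 − 0.000000 = 0.000000
ω = Δθ/dt = 0.000000/2.0 = 0.0000
ω = 0 → v = (Δx·cos θ + Δy·sin θ)/dt = 1.5000

v = 1.5000, ω = 0.0000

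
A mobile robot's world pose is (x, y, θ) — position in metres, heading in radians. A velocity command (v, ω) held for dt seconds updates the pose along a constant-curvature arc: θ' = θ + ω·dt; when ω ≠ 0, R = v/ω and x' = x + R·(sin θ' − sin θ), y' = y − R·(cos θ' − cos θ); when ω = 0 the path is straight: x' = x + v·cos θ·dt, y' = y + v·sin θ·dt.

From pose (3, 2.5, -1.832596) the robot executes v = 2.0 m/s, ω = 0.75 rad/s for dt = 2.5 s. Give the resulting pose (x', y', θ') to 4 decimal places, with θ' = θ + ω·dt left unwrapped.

(5.6888, -0.8545, 0.0424)

θ' = -1.8326 + 0.75·2.5 = 0.0424
R = v/ω = 2.0/0.75 = 2.6667
x' = 3 + 2.6667·(sin 0.0424 − sin -1.8326) = 5.6888
y' = 2.5 − 2.6667·(cos 0.0424 − cos -1.8326) = -0.8545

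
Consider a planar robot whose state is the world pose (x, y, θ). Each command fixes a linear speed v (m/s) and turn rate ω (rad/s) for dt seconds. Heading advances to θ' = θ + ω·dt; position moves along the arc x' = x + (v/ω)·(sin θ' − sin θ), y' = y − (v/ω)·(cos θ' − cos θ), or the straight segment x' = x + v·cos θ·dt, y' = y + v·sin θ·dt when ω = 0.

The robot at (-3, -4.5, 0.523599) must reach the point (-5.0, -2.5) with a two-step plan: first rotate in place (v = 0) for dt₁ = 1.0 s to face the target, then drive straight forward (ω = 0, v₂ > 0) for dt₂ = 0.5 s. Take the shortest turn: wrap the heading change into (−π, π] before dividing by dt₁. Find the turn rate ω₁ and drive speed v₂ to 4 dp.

ω₁ = 1.8326, v₂ = 5.6569

heading to target = atan2(-2.5−-4.5, -5−-3) = 2.3562
Δθ = wrap(2.3562 − 0.5236) = 1.8326; ω₁ = Δθ/dt₁ = 1.8326
distance = √((-5−-3)² + (-2.5−-4.5)²) = 2.8284; v₂ = distance/dt₂ = 5.6569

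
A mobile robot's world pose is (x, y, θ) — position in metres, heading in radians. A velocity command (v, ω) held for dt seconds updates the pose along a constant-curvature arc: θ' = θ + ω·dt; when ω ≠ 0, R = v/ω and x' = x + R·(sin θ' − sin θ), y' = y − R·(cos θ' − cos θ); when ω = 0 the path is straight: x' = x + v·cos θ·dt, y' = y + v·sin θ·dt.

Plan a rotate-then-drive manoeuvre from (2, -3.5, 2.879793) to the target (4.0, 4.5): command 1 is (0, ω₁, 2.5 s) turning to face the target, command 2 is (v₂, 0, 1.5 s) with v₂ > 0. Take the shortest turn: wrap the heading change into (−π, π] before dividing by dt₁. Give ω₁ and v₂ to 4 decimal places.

heading to target = atan2(4.5−-3.5, 4−2) = 1.3258
Δθ = wrap(1.3258 − 2.8798) = -1.5540; ω₁ = Δθ/dt₁ = -0.6216
distance = √((4−2)² + (4.5−-3.5)²) = 8.2462; v₂ = distance/dt₂ = 5.4975

ω₁ = -0.6216, v₂ = 5.4975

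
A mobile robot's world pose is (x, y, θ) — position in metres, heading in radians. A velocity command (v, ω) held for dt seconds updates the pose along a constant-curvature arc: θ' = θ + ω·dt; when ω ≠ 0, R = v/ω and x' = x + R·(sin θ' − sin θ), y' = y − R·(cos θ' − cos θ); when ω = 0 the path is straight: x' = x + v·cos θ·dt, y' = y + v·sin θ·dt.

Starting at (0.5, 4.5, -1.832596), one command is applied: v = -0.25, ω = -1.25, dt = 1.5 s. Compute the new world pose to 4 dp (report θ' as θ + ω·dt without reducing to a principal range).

θ' = -1.8326 + -1.25·1.5 = -3.7076
R = v/ω = -0.25/-1.25 = 0.2000
x' = 0.5 + 0.2000·(sin -3.7076 − sin -1.8326) = 0.8004
y' = 4.5 − 0.2000·(cos -3.7076 − cos -1.8326) = 4.6170

(0.8004, 4.6170, -3.7076)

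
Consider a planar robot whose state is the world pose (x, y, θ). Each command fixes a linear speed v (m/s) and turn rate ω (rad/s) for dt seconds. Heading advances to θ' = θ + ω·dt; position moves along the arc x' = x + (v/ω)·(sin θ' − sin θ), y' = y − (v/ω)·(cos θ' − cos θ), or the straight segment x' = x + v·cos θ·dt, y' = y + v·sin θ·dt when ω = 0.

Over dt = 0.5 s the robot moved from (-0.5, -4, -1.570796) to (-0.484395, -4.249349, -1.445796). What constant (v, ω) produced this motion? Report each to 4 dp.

v = 0.5000, ω = 0.2500

Δθ = -1.445796 − -1.570796 = 0.125000
ω = Δθ/dt = 0.125000/0.5 = 0.2500
R = −Δy/(cos θ' − cos θ) = 2.0000
v = R·ω = 2.0000·0.2500 = 0.5000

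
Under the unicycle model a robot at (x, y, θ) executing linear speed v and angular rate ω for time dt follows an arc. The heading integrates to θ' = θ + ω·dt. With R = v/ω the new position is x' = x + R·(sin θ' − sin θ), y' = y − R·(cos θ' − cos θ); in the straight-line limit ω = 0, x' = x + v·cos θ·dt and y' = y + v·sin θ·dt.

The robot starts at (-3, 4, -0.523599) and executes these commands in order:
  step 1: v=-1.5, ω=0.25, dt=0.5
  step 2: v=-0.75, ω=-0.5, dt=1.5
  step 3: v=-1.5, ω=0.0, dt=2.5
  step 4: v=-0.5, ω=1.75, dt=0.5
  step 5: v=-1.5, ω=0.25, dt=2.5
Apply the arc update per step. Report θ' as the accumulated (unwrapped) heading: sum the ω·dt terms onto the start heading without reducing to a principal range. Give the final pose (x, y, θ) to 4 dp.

(-9.8638, 8.5365, 0.3514)

step 1: θ'=-0.3986 (R=-6.0000) → pose (-3.6712, 4.3335, -0.3986)
step 2: θ'=-1.1486 (R=1.5000) → pose (-4.4573, 5.1012, -1.1486)
step 3: θ'=-1.1486 (straight) → pose (-5.9940, 8.5220, -1.1486)
step 4: θ'=-0.2736 (R=-0.2857) → pose (-6.1774, 8.6800, -0.2736)
step 5: θ'=0.3514 (R=-6.0000) → pose (-9.8638, 8.5365, 0.3514)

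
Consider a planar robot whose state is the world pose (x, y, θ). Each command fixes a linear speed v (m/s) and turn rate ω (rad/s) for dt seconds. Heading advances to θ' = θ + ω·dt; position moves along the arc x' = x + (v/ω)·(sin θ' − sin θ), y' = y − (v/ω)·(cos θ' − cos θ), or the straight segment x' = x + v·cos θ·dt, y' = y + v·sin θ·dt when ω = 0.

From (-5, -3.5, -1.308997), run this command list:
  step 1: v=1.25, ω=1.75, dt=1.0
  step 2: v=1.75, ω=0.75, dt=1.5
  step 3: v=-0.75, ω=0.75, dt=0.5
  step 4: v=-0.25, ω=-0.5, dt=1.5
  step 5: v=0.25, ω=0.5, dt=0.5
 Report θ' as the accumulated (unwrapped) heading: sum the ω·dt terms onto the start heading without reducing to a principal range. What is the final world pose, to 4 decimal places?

step 1: θ'=0.4410 (R=0.7143) → pose (-4.0052, -3.9611, 0.4410)
step 2: θ'=1.5660 (R=2.3333) → pose (-2.6678, -1.8622, 1.5660)
step 3: θ'=1.9410 (R=-1.0000) → pose (-2.6001, -2.2288, 1.9410)
step 4: θ'=1.1910 (R=0.5000) → pose (-2.6019, -2.5950, 1.1910)
step 5: θ'=1.4410 (R=0.5000) → pose (-2.5704, -2.4744, 1.4410)

(-2.5704, -2.4744, 1.4410)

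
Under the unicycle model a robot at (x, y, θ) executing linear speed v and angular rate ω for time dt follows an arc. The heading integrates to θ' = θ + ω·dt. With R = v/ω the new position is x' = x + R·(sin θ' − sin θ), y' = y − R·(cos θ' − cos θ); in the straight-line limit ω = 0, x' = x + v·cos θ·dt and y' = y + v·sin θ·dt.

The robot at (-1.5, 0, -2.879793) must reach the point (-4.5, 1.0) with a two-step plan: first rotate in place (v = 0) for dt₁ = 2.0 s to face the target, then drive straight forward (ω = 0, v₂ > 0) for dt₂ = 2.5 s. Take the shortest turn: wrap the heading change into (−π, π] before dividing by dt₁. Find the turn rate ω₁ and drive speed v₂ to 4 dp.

heading to target = atan2(1−0, -4.5−-1.5) = 2.8198
Δθ = wrap(2.8198 − -2.8798) = -0.5836; ω₁ = Δθ/dt₁ = -0.2918
distance = √((-4.5−-1.5)² + (1−0)²) = 3.1623; v₂ = distance/dt₂ = 1.2649

ω₁ = -0.2918, v₂ = 1.2649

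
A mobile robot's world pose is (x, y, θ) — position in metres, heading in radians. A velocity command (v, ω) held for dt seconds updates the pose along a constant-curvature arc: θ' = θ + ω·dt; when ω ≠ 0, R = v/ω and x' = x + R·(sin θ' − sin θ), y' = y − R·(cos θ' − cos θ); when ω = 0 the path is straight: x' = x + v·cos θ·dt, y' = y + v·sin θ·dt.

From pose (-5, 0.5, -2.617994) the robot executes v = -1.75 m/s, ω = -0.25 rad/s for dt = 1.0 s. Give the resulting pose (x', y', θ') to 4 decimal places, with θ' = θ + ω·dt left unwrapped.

θ' = -2.6180 + -0.25·1.0 = -2.8680
R = v/ω = -1.75/-0.25 = 7.0000
x' = -5 + 7.0000·(sin -2.8680 − sin -2.6180) = -3.3914
y' = 0.5 − 7.0000·(cos -2.8680 − cos -2.6180) = 1.1775

(-3.3914, 1.1775, -2.8680)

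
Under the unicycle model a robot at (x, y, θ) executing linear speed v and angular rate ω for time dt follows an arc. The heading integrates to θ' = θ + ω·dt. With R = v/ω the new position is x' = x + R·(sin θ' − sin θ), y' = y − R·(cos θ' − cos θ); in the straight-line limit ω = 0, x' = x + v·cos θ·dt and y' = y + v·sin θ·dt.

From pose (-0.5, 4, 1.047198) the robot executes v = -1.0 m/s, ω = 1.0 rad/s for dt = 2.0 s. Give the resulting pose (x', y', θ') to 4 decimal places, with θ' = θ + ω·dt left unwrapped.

θ' = 1.0472 + 1.0·2.0 = 3.0472
R = v/ω = -1.0/1.0 = -1.0000
x' = -0.5 + -1.0000·(sin 3.0472 − sin 1.0472) = 0.2718
y' = 4 − -1.0000·(cos 3.0472 − cos 1.0472) = 2.5045

(0.2718, 2.5045, 3.0472)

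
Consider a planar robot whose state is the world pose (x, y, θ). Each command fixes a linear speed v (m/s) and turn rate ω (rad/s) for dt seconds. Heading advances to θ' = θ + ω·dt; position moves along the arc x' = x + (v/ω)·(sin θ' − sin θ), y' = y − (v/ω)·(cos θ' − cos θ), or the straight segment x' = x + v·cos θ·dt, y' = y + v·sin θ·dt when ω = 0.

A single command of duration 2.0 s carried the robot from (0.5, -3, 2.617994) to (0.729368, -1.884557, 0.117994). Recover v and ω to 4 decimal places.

v = 0.7500, ω = -1.2500

Δθ = 0.117994 − 2.617994 = -2.500000
ω = Δθ/dt = -2.500000/2.0 = -1.2500
R = −Δy/(cos θ' − cos θ) = -0.6000
v = R·ω = -0.6000·-1.2500 = 0.7500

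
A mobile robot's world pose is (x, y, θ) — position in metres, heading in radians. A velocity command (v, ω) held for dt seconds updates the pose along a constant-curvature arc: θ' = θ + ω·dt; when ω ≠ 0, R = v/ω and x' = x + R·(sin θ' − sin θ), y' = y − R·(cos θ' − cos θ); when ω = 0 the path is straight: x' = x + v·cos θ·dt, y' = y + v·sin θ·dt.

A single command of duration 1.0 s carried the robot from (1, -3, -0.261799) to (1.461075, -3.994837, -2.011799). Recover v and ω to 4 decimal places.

Δθ = -2.011799 − -0.261799 = -1.750000
ω = Δθ/dt = -1.750000/1.0 = -1.7500
R = −Δy/(cos θ' − cos θ) = -0.7143
v = R·ω = -0.7143·-1.7500 = 1.2500

v = 1.2500, ω = -1.7500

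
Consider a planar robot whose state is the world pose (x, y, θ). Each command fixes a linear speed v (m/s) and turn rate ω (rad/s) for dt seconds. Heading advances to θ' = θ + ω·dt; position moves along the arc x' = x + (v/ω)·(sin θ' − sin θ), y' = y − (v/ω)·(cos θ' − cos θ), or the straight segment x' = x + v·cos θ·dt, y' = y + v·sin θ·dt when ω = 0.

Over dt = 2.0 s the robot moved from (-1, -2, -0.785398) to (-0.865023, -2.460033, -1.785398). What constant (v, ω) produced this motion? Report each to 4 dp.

Δθ = -1.785398 − -0.785398 = -1.000000
ω = Δθ/dt = -1.000000/2.0 = -0.5000
R = −Δy/(cos θ' − cos θ) = -0.5000
v = R·ω = -0.5000·-0.5000 = 0.2500

v = 0.2500, ω = -0.5000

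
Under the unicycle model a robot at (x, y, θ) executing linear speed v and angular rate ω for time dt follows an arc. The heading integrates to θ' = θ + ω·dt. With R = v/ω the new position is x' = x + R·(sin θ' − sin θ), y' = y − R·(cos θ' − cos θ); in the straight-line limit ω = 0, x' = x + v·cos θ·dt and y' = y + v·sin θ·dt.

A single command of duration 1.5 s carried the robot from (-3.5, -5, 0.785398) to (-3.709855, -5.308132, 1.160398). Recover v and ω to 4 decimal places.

v = -0.2500, ω = 0.2500

Δθ = 1.160398 − 0.785398 = 0.375000
ω = Δθ/dt = 0.375000/1.5 = 0.2500
R = −Δy/(cos θ' − cos θ) = -1.0000
v = R·ω = -1.0000·0.2500 = -0.2500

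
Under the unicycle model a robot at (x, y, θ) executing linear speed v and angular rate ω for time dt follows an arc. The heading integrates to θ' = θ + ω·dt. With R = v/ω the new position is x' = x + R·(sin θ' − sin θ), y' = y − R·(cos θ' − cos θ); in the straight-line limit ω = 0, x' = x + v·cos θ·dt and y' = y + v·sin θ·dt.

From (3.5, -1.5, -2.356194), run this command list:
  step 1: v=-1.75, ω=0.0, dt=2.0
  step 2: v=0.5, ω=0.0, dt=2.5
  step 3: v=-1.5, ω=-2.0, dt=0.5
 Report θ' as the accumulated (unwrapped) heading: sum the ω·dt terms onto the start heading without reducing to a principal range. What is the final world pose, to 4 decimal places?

(5.7810, 0.2935, -3.3562)

step 1: θ'=-2.3562 (straight) → pose (5.9749, 0.9749, -2.3562)
step 2: θ'=-2.3562 (straight) → pose (5.0910, 0.0910, -2.3562)
step 3: θ'=-3.3562 (R=0.7500) → pose (5.7810, 0.2935, -3.3562)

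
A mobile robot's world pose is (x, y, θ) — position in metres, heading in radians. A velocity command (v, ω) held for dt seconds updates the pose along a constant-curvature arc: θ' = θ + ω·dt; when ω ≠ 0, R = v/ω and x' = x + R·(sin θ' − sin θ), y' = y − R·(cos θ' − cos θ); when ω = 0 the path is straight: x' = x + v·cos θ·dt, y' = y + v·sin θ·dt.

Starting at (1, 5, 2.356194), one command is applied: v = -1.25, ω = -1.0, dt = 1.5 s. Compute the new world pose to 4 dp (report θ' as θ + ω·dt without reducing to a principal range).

(1.0603, 3.2970, 0.8562)

θ' = 2.3562 + -1.0·1.5 = 0.8562
R = v/ω = -1.25/-1.0 = 1.2500
x' = 1 + 1.2500·(sin 0.8562 − sin 2.3562) = 1.0603
y' = 5 − 1.2500·(cos 0.8562 − cos 2.3562) = 3.2970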